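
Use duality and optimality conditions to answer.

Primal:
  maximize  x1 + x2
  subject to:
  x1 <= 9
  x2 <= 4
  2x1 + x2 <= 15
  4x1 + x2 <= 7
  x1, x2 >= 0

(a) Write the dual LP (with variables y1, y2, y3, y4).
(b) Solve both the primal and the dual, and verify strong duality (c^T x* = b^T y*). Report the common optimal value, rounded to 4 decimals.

The standard primal-dual pair for 'max c^T x s.t. A x <= b, x >= 0' is:
  Dual:  min b^T y  s.t.  A^T y >= c,  y >= 0.

So the dual LP is:
  minimize  9y1 + 4y2 + 15y3 + 7y4
  subject to:
    y1 + 2y3 + 4y4 >= 1
    y2 + y3 + y4 >= 1
    y1, y2, y3, y4 >= 0

Solving the primal: x* = (0.75, 4).
  primal value c^T x* = 4.75.
Solving the dual: y* = (0, 0.75, 0, 0.25).
  dual value b^T y* = 4.75.
Strong duality: c^T x* = b^T y*. Confirmed.

4.75


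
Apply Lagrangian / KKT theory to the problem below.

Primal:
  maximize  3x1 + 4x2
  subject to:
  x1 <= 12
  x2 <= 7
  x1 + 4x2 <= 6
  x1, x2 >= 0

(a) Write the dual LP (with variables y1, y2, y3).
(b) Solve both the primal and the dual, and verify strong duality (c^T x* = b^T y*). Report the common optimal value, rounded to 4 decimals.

The standard primal-dual pair for 'max c^T x s.t. A x <= b, x >= 0' is:
  Dual:  min b^T y  s.t.  A^T y >= c,  y >= 0.

So the dual LP is:
  minimize  12y1 + 7y2 + 6y3
  subject to:
    y1 + y3 >= 3
    y2 + 4y3 >= 4
    y1, y2, y3 >= 0

Solving the primal: x* = (6, 0).
  primal value c^T x* = 18.
Solving the dual: y* = (0, 0, 3).
  dual value b^T y* = 18.
Strong duality: c^T x* = b^T y*. Confirmed.

18


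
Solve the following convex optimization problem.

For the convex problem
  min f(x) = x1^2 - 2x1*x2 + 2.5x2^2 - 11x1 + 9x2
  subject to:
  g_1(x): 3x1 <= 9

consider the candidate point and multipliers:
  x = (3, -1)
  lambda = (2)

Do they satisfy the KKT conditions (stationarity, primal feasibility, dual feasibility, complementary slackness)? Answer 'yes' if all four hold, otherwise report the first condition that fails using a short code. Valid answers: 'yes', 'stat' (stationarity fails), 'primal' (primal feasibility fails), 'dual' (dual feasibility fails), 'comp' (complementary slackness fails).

Gradient of f: grad f(x) = Q x + c = (-3, -2)
Constraint values g_i(x) = a_i^T x - b_i:
  g_1((3, -1)) = 0
Stationarity residual: grad f(x) + sum_i lambda_i a_i = (3, -2)
  -> stationarity FAILS
Primal feasibility (all g_i <= 0): OK
Dual feasibility (all lambda_i >= 0): OK
Complementary slackness (lambda_i * g_i(x) = 0 for all i): OK

Verdict: the first failing condition is stationarity -> stat.

stat


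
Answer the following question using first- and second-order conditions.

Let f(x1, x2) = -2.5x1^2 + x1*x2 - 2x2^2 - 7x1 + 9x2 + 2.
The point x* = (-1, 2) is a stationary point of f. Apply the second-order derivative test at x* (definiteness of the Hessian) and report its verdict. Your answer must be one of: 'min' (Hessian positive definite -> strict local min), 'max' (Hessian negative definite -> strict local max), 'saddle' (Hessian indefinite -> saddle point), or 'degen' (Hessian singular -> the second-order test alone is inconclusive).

Compute the Hessian H = grad^2 f:
  H = [[-5, 1], [1, -4]]
Verify stationarity: grad f(x*) = H x* + g = (0, 0).
Eigenvalues of H: -5.618, -3.382.
Both eigenvalues < 0, so H is negative definite -> x* is a strict local max.

max


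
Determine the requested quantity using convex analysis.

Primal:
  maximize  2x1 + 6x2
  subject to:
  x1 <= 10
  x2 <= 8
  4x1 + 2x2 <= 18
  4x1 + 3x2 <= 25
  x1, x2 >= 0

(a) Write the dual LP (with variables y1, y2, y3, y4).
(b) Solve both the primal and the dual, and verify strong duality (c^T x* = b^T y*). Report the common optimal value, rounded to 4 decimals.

The standard primal-dual pair for 'max c^T x s.t. A x <= b, x >= 0' is:
  Dual:  min b^T y  s.t.  A^T y >= c,  y >= 0.

So the dual LP is:
  minimize  10y1 + 8y2 + 18y3 + 25y4
  subject to:
    y1 + 4y3 + 4y4 >= 2
    y2 + 2y3 + 3y4 >= 6
    y1, y2, y3, y4 >= 0

Solving the primal: x* = (0.25, 8).
  primal value c^T x* = 48.5.
Solving the dual: y* = (0, 4.5, 0, 0.5).
  dual value b^T y* = 48.5.
Strong duality: c^T x* = b^T y*. Confirmed.

48.5


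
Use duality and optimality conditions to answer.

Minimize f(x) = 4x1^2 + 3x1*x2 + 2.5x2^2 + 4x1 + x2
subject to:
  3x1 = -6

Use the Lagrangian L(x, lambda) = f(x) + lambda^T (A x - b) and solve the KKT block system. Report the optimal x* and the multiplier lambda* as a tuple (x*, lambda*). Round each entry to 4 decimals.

Form the Lagrangian:
  L(x, lambda) = (1/2) x^T Q x + c^T x + lambda^T (A x - b)
Stationarity (grad_x L = 0): Q x + c + A^T lambda = 0.
Primal feasibility: A x = b.

This gives the KKT block system:
  [ Q   A^T ] [ x     ]   [-c ]
  [ A    0  ] [ lambda ] = [ b ]

Solving the linear system:
  x*      = (-2, 1)
  lambda* = (3)
  f(x*)   = 5.5

x* = (-2, 1), lambda* = (3)


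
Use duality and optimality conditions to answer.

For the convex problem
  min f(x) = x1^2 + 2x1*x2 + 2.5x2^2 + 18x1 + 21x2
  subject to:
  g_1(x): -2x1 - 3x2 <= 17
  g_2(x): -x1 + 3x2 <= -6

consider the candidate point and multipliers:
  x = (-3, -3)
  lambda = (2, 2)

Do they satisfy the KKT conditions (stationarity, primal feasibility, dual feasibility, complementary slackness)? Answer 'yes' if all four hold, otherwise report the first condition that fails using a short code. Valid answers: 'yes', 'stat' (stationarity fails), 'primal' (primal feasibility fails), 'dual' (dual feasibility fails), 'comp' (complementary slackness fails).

Gradient of f: grad f(x) = Q x + c = (6, 0)
Constraint values g_i(x) = a_i^T x - b_i:
  g_1((-3, -3)) = -2
  g_2((-3, -3)) = 0
Stationarity residual: grad f(x) + sum_i lambda_i a_i = (0, 0)
  -> stationarity OK
Primal feasibility (all g_i <= 0): OK
Dual feasibility (all lambda_i >= 0): OK
Complementary slackness (lambda_i * g_i(x) = 0 for all i): FAILS

Verdict: the first failing condition is complementary_slackness -> comp.

comp


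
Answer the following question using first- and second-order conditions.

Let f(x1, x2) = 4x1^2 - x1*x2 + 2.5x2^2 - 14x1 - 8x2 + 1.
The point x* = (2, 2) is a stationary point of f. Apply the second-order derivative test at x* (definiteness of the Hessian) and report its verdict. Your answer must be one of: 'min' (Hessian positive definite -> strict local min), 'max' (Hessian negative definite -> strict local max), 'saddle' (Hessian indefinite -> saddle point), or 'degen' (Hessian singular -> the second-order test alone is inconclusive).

Compute the Hessian H = grad^2 f:
  H = [[8, -1], [-1, 5]]
Verify stationarity: grad f(x*) = H x* + g = (0, 0).
Eigenvalues of H: 4.6972, 8.3028.
Both eigenvalues > 0, so H is positive definite -> x* is a strict local min.

min


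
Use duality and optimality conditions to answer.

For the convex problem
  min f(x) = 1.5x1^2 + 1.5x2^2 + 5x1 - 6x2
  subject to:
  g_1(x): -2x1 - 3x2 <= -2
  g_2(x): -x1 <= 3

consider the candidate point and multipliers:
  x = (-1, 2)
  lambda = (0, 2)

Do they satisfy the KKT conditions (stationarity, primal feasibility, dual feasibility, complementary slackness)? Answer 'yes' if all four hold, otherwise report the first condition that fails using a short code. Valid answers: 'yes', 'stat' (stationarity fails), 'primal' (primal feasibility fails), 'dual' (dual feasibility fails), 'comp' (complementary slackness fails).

Gradient of f: grad f(x) = Q x + c = (2, 0)
Constraint values g_i(x) = a_i^T x - b_i:
  g_1((-1, 2)) = -2
  g_2((-1, 2)) = -2
Stationarity residual: grad f(x) + sum_i lambda_i a_i = (0, 0)
  -> stationarity OK
Primal feasibility (all g_i <= 0): OK
Dual feasibility (all lambda_i >= 0): OK
Complementary slackness (lambda_i * g_i(x) = 0 for all i): FAILS

Verdict: the first failing condition is complementary_slackness -> comp.

comp


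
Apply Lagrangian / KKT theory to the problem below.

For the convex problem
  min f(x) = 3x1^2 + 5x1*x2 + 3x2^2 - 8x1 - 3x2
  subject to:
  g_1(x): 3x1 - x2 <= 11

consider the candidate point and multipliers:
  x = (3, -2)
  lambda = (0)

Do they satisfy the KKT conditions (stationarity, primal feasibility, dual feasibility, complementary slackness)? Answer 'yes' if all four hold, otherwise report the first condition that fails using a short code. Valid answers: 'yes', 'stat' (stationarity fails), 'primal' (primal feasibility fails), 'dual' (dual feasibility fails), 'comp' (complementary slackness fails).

Gradient of f: grad f(x) = Q x + c = (0, 0)
Constraint values g_i(x) = a_i^T x - b_i:
  g_1((3, -2)) = 0
Stationarity residual: grad f(x) + sum_i lambda_i a_i = (0, 0)
  -> stationarity OK
Primal feasibility (all g_i <= 0): OK
Dual feasibility (all lambda_i >= 0): OK
Complementary slackness (lambda_i * g_i(x) = 0 for all i): OK

Verdict: yes, KKT holds.

yes


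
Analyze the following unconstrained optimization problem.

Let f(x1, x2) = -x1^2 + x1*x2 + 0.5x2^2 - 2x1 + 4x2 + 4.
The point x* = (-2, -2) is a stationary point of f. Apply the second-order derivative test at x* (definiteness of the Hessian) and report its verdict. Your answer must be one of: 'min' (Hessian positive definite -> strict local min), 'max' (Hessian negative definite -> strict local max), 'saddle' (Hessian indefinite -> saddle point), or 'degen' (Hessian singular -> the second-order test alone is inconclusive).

Compute the Hessian H = grad^2 f:
  H = [[-2, 1], [1, 1]]
Verify stationarity: grad f(x*) = H x* + g = (0, 0).
Eigenvalues of H: -2.3028, 1.3028.
Eigenvalues have mixed signs, so H is indefinite -> x* is a saddle point.

saddle


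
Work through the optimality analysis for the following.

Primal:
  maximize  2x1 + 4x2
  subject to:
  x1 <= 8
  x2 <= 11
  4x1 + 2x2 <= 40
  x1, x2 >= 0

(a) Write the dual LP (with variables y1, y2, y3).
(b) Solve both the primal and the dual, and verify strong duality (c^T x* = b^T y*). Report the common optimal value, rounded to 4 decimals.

The standard primal-dual pair for 'max c^T x s.t. A x <= b, x >= 0' is:
  Dual:  min b^T y  s.t.  A^T y >= c,  y >= 0.

So the dual LP is:
  minimize  8y1 + 11y2 + 40y3
  subject to:
    y1 + 4y3 >= 2
    y2 + 2y3 >= 4
    y1, y2, y3 >= 0

Solving the primal: x* = (4.5, 11).
  primal value c^T x* = 53.
Solving the dual: y* = (0, 3, 0.5).
  dual value b^T y* = 53.
Strong duality: c^T x* = b^T y*. Confirmed.

53


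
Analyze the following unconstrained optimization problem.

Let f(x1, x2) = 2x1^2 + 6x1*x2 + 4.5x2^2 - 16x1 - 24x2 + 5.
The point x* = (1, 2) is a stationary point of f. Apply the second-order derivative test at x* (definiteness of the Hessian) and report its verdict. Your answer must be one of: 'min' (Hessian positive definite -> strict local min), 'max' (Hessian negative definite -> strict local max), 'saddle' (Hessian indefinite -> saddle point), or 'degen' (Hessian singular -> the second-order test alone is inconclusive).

Compute the Hessian H = grad^2 f:
  H = [[4, 6], [6, 9]]
Verify stationarity: grad f(x*) = H x* + g = (0, 0).
Eigenvalues of H: 0, 13.
H has a zero eigenvalue (singular; positive semidefinite but not definite), so H is neither positive definite, negative definite, nor indefinite. The second-order test alone is inconclusive -> degen.
(Indeed, f is constant along the null direction of H through x*, so x* is not a strict local extremum.)

degen


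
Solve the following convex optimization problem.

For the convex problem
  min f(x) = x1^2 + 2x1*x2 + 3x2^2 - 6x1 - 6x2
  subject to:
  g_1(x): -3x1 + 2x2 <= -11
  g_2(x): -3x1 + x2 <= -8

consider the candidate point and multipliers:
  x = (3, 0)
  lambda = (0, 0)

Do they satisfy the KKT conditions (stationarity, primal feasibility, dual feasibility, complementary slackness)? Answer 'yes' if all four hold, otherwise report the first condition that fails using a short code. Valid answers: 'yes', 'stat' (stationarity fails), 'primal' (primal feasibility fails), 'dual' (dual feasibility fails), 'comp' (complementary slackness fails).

Gradient of f: grad f(x) = Q x + c = (0, 0)
Constraint values g_i(x) = a_i^T x - b_i:
  g_1((3, 0)) = 2
  g_2((3, 0)) = -1
Stationarity residual: grad f(x) + sum_i lambda_i a_i = (0, 0)
  -> stationarity OK
Primal feasibility (all g_i <= 0): FAILS
Dual feasibility (all lambda_i >= 0): OK
Complementary slackness (lambda_i * g_i(x) = 0 for all i): OK

Verdict: the first failing condition is primal_feasibility -> primal.

primal


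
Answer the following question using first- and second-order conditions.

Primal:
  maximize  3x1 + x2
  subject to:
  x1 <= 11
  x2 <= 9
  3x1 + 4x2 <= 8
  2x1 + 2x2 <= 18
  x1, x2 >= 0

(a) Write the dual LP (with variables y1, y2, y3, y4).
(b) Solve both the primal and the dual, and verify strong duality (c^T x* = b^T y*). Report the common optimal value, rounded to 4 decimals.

The standard primal-dual pair for 'max c^T x s.t. A x <= b, x >= 0' is:
  Dual:  min b^T y  s.t.  A^T y >= c,  y >= 0.

So the dual LP is:
  minimize  11y1 + 9y2 + 8y3 + 18y4
  subject to:
    y1 + 3y3 + 2y4 >= 3
    y2 + 4y3 + 2y4 >= 1
    y1, y2, y3, y4 >= 0

Solving the primal: x* = (2.6667, 0).
  primal value c^T x* = 8.
Solving the dual: y* = (0, 0, 1, 0).
  dual value b^T y* = 8.
Strong duality: c^T x* = b^T y*. Confirmed.

8


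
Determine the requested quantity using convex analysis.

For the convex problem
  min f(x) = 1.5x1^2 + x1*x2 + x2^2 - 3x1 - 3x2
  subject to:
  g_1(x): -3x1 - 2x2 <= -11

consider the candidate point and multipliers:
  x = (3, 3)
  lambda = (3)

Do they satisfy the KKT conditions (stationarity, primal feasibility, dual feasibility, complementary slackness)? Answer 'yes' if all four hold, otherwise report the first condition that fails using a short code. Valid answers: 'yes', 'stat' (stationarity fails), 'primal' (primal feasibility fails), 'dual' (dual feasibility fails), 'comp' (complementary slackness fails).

Gradient of f: grad f(x) = Q x + c = (9, 6)
Constraint values g_i(x) = a_i^T x - b_i:
  g_1((3, 3)) = -4
Stationarity residual: grad f(x) + sum_i lambda_i a_i = (0, 0)
  -> stationarity OK
Primal feasibility (all g_i <= 0): OK
Dual feasibility (all lambda_i >= 0): OK
Complementary slackness (lambda_i * g_i(x) = 0 for all i): FAILS

Verdict: the first failing condition is complementary_slackness -> comp.

comp


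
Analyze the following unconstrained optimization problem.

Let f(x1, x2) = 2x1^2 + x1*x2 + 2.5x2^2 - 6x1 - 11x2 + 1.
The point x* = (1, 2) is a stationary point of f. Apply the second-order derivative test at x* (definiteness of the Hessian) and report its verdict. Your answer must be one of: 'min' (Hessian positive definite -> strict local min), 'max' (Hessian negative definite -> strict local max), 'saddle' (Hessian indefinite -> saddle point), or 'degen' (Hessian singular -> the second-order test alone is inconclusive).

Compute the Hessian H = grad^2 f:
  H = [[4, 1], [1, 5]]
Verify stationarity: grad f(x*) = H x* + g = (0, 0).
Eigenvalues of H: 3.382, 5.618.
Both eigenvalues > 0, so H is positive definite -> x* is a strict local min.

min


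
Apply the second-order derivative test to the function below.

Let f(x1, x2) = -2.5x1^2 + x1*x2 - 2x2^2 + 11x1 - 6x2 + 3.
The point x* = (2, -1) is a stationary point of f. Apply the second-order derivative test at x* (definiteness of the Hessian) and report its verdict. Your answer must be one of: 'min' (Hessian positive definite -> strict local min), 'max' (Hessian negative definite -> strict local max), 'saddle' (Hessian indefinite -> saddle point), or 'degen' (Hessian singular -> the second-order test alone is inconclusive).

Compute the Hessian H = grad^2 f:
  H = [[-5, 1], [1, -4]]
Verify stationarity: grad f(x*) = H x* + g = (0, 0).
Eigenvalues of H: -5.618, -3.382.
Both eigenvalues < 0, so H is negative definite -> x* is a strict local max.

max


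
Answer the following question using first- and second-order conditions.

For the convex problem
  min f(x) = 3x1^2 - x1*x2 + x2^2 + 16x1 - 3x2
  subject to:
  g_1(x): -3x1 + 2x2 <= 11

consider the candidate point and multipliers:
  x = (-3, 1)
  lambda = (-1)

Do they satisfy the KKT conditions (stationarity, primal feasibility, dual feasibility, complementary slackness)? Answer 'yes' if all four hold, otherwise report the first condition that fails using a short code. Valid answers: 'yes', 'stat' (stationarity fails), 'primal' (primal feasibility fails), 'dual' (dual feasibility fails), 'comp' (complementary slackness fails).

Gradient of f: grad f(x) = Q x + c = (-3, 2)
Constraint values g_i(x) = a_i^T x - b_i:
  g_1((-3, 1)) = 0
Stationarity residual: grad f(x) + sum_i lambda_i a_i = (0, 0)
  -> stationarity OK
Primal feasibility (all g_i <= 0): OK
Dual feasibility (all lambda_i >= 0): FAILS
Complementary slackness (lambda_i * g_i(x) = 0 for all i): OK

Verdict: the first failing condition is dual_feasibility -> dual.

dual


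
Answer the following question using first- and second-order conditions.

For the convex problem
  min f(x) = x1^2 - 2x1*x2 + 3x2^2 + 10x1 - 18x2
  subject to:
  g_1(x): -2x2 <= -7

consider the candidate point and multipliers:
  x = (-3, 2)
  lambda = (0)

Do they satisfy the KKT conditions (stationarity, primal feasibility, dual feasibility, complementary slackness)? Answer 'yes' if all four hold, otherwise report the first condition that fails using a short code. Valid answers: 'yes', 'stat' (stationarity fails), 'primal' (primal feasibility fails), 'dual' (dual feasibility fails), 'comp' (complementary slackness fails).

Gradient of f: grad f(x) = Q x + c = (0, 0)
Constraint values g_i(x) = a_i^T x - b_i:
  g_1((-3, 2)) = 3
Stationarity residual: grad f(x) + sum_i lambda_i a_i = (0, 0)
  -> stationarity OK
Primal feasibility (all g_i <= 0): FAILS
Dual feasibility (all lambda_i >= 0): OK
Complementary slackness (lambda_i * g_i(x) = 0 for all i): OK

Verdict: the first failing condition is primal_feasibility -> primal.

primal


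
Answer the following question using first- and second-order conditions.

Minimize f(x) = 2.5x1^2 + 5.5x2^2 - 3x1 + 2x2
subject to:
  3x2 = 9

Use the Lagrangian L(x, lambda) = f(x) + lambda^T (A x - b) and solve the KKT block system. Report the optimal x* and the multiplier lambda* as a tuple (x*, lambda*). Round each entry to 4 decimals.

Form the Lagrangian:
  L(x, lambda) = (1/2) x^T Q x + c^T x + lambda^T (A x - b)
Stationarity (grad_x L = 0): Q x + c + A^T lambda = 0.
Primal feasibility: A x = b.

This gives the KKT block system:
  [ Q   A^T ] [ x     ]   [-c ]
  [ A    0  ] [ lambda ] = [ b ]

Solving the linear system:
  x*      = (0.6, 3)
  lambda* = (-11.6667)
  f(x*)   = 54.6

x* = (0.6, 3), lambda* = (-11.6667)


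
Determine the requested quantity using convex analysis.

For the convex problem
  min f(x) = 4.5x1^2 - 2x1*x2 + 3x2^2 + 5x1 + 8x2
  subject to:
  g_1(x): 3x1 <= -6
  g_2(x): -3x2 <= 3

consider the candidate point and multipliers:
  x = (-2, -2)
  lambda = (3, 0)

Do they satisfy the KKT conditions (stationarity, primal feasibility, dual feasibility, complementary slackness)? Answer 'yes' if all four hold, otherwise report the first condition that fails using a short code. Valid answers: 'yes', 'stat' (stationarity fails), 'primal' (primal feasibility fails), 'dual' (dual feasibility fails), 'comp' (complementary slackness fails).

Gradient of f: grad f(x) = Q x + c = (-9, 0)
Constraint values g_i(x) = a_i^T x - b_i:
  g_1((-2, -2)) = 0
  g_2((-2, -2)) = 3
Stationarity residual: grad f(x) + sum_i lambda_i a_i = (0, 0)
  -> stationarity OK
Primal feasibility (all g_i <= 0): FAILS
Dual feasibility (all lambda_i >= 0): OK
Complementary slackness (lambda_i * g_i(x) = 0 for all i): OK

Verdict: the first failing condition is primal_feasibility -> primal.

primal


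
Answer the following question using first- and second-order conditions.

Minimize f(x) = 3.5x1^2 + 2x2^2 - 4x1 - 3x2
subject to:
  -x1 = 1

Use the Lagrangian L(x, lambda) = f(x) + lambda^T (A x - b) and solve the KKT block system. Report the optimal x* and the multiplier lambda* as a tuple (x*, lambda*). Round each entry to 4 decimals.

Form the Lagrangian:
  L(x, lambda) = (1/2) x^T Q x + c^T x + lambda^T (A x - b)
Stationarity (grad_x L = 0): Q x + c + A^T lambda = 0.
Primal feasibility: A x = b.

This gives the KKT block system:
  [ Q   A^T ] [ x     ]   [-c ]
  [ A    0  ] [ lambda ] = [ b ]

Solving the linear system:
  x*      = (-1, 0.75)
  lambda* = (-11)
  f(x*)   = 6.375

x* = (-1, 0.75), lambda* = (-11)


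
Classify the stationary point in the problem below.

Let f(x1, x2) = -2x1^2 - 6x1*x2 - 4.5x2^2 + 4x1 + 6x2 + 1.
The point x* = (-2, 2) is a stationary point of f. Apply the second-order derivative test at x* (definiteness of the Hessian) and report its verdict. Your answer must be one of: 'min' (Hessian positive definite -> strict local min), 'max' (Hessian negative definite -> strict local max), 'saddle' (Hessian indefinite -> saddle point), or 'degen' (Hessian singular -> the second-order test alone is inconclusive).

Compute the Hessian H = grad^2 f:
  H = [[-4, -6], [-6, -9]]
Verify stationarity: grad f(x*) = H x* + g = (0, 0).
Eigenvalues of H: -13, 0.
H has a zero eigenvalue (singular; negative semidefinite but not definite), so H is neither positive definite, negative definite, nor indefinite. The second-order test alone is inconclusive -> degen.
(Indeed, f is constant along the null direction of H through x*, so x* is not a strict local extremum.)

degen


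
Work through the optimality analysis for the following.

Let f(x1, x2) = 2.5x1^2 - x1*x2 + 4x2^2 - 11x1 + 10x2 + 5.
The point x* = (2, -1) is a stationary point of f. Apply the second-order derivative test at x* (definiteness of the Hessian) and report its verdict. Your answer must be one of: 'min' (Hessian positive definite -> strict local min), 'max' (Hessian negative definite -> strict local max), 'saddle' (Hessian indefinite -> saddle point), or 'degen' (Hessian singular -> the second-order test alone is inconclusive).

Compute the Hessian H = grad^2 f:
  H = [[5, -1], [-1, 8]]
Verify stationarity: grad f(x*) = H x* + g = (0, 0).
Eigenvalues of H: 4.6972, 8.3028.
Both eigenvalues > 0, so H is positive definite -> x* is a strict local min.

min


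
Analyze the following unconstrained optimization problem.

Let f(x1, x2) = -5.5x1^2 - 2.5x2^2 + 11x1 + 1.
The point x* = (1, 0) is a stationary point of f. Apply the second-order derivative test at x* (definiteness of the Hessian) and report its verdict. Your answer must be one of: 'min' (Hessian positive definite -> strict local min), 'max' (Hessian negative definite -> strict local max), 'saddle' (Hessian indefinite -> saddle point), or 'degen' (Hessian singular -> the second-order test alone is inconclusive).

Compute the Hessian H = grad^2 f:
  H = [[-11, 0], [0, -5]]
Verify stationarity: grad f(x*) = H x* + g = (0, 0).
Eigenvalues of H: -11, -5.
Both eigenvalues < 0, so H is negative definite -> x* is a strict local max.

max


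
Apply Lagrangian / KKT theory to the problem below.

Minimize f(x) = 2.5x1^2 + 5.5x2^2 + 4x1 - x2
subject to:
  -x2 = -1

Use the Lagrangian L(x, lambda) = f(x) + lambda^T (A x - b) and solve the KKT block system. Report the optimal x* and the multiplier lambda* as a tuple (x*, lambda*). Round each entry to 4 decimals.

Form the Lagrangian:
  L(x, lambda) = (1/2) x^T Q x + c^T x + lambda^T (A x - b)
Stationarity (grad_x L = 0): Q x + c + A^T lambda = 0.
Primal feasibility: A x = b.

This gives the KKT block system:
  [ Q   A^T ] [ x     ]   [-c ]
  [ A    0  ] [ lambda ] = [ b ]

Solving the linear system:
  x*      = (-0.8, 1)
  lambda* = (10)
  f(x*)   = 2.9

x* = (-0.8, 1), lambda* = (10)


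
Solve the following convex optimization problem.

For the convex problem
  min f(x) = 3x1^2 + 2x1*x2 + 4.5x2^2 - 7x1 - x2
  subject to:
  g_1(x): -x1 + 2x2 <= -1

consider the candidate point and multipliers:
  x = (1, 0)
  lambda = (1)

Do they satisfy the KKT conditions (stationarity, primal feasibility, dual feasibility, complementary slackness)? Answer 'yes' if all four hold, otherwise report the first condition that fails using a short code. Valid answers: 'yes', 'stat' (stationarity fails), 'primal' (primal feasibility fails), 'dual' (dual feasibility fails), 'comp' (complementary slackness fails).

Gradient of f: grad f(x) = Q x + c = (-1, 1)
Constraint values g_i(x) = a_i^T x - b_i:
  g_1((1, 0)) = 0
Stationarity residual: grad f(x) + sum_i lambda_i a_i = (-2, 3)
  -> stationarity FAILS
Primal feasibility (all g_i <= 0): OK
Dual feasibility (all lambda_i >= 0): OK
Complementary slackness (lambda_i * g_i(x) = 0 for all i): OK

Verdict: the first failing condition is stationarity -> stat.

stat


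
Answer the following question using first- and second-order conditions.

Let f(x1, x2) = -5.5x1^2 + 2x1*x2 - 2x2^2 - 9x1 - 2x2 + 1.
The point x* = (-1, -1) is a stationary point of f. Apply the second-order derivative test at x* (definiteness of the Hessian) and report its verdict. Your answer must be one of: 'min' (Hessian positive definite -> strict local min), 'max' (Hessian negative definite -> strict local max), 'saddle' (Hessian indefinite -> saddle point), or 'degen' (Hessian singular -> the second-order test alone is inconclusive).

Compute the Hessian H = grad^2 f:
  H = [[-11, 2], [2, -4]]
Verify stationarity: grad f(x*) = H x* + g = (0, 0).
Eigenvalues of H: -11.5311, -3.4689.
Both eigenvalues < 0, so H is negative definite -> x* is a strict local max.

max


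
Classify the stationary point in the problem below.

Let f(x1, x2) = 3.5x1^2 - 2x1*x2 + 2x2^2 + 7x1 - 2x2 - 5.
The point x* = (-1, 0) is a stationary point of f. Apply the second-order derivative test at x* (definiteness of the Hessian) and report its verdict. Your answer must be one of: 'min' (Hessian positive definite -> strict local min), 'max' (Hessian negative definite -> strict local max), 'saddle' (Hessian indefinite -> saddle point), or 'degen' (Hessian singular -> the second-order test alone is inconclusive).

Compute the Hessian H = grad^2 f:
  H = [[7, -2], [-2, 4]]
Verify stationarity: grad f(x*) = H x* + g = (0, 0).
Eigenvalues of H: 3, 8.
Both eigenvalues > 0, so H is positive definite -> x* is a strict local min.

min


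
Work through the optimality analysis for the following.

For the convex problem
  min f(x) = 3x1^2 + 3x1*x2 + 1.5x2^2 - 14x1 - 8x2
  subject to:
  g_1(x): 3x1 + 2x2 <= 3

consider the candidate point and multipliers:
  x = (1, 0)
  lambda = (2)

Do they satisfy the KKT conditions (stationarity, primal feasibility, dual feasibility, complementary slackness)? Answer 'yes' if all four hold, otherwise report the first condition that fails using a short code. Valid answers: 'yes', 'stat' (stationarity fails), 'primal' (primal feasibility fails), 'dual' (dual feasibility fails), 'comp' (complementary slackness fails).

Gradient of f: grad f(x) = Q x + c = (-8, -5)
Constraint values g_i(x) = a_i^T x - b_i:
  g_1((1, 0)) = 0
Stationarity residual: grad f(x) + sum_i lambda_i a_i = (-2, -1)
  -> stationarity FAILS
Primal feasibility (all g_i <= 0): OK
Dual feasibility (all lambda_i >= 0): OK
Complementary slackness (lambda_i * g_i(x) = 0 for all i): OK

Verdict: the first failing condition is stationarity -> stat.

stat


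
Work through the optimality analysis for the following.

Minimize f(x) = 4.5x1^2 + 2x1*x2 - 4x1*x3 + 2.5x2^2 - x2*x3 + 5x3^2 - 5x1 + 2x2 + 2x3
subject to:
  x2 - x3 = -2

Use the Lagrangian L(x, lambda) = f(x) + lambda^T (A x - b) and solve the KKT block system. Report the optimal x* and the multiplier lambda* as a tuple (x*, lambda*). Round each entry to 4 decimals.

Form the Lagrangian:
  L(x, lambda) = (1/2) x^T Q x + c^T x + lambda^T (A x - b)
Stationarity (grad_x L = 0): Q x + c + A^T lambda = 0.
Primal feasibility: A x = b.

This gives the KKT block system:
  [ Q   A^T ] [ x     ]   [-c ]
  [ A    0  ] [ lambda ] = [ b ]

Solving the linear system:
  x*      = (1.1062, -1.5221, 0.4779)
  lambda* = (3.8761)
  f(x*)   = 0.0664

x* = (1.1062, -1.5221, 0.4779), lambda* = (3.8761)


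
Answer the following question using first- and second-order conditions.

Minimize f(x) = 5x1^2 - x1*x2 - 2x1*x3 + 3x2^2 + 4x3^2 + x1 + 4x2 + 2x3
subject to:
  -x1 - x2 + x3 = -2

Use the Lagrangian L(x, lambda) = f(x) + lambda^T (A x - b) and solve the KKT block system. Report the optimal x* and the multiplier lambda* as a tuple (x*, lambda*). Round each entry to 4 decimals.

Form the Lagrangian:
  L(x, lambda) = (1/2) x^T Q x + c^T x + lambda^T (A x - b)
Stationarity (grad_x L = 0): Q x + c + A^T lambda = 0.
Primal feasibility: A x = b.

This gives the KKT block system:
  [ Q   A^T ] [ x     ]   [-c ]
  [ A    0  ] [ lambda ] = [ b ]

Solving the linear system:
  x*      = (0.4444, 0.5556, -1)
  lambda* = (6.8889)
  f(x*)   = 7.2222

x* = (0.4444, 0.5556, -1), lambda* = (6.8889)


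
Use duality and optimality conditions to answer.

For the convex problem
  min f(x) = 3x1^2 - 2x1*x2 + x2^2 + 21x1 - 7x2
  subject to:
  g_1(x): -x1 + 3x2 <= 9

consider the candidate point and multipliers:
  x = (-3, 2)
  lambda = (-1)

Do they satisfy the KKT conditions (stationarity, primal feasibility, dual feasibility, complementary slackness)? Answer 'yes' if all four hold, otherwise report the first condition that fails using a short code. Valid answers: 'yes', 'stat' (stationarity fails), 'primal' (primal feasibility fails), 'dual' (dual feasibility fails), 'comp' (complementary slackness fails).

Gradient of f: grad f(x) = Q x + c = (-1, 3)
Constraint values g_i(x) = a_i^T x - b_i:
  g_1((-3, 2)) = 0
Stationarity residual: grad f(x) + sum_i lambda_i a_i = (0, 0)
  -> stationarity OK
Primal feasibility (all g_i <= 0): OK
Dual feasibility (all lambda_i >= 0): FAILS
Complementary slackness (lambda_i * g_i(x) = 0 for all i): OK

Verdict: the first failing condition is dual_feasibility -> dual.

dual


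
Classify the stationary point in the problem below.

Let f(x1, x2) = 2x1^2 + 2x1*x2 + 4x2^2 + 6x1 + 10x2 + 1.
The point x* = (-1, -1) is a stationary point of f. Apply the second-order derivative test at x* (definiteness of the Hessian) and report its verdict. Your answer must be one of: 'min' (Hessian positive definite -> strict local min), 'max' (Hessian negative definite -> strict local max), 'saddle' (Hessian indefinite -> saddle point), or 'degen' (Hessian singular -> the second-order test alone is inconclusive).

Compute the Hessian H = grad^2 f:
  H = [[4, 2], [2, 8]]
Verify stationarity: grad f(x*) = H x* + g = (0, 0).
Eigenvalues of H: 3.1716, 8.8284.
Both eigenvalues > 0, so H is positive definite -> x* is a strict local min.

min


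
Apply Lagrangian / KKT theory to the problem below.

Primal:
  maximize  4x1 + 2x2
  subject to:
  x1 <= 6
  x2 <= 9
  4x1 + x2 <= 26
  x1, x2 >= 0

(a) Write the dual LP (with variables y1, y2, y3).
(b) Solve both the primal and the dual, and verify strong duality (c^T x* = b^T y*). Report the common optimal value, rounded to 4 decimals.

The standard primal-dual pair for 'max c^T x s.t. A x <= b, x >= 0' is:
  Dual:  min b^T y  s.t.  A^T y >= c,  y >= 0.

So the dual LP is:
  minimize  6y1 + 9y2 + 26y3
  subject to:
    y1 + 4y3 >= 4
    y2 + y3 >= 2
    y1, y2, y3 >= 0

Solving the primal: x* = (4.25, 9).
  primal value c^T x* = 35.
Solving the dual: y* = (0, 1, 1).
  dual value b^T y* = 35.
Strong duality: c^T x* = b^T y*. Confirmed.

35


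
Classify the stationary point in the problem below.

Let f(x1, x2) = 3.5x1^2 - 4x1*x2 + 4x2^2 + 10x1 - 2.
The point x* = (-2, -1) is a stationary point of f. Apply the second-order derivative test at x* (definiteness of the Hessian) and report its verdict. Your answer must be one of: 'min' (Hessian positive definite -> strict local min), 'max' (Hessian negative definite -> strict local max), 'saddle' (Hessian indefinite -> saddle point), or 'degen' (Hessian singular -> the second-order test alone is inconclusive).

Compute the Hessian H = grad^2 f:
  H = [[7, -4], [-4, 8]]
Verify stationarity: grad f(x*) = H x* + g = (0, 0).
Eigenvalues of H: 3.4689, 11.5311.
Both eigenvalues > 0, so H is positive definite -> x* is a strict local min.

min


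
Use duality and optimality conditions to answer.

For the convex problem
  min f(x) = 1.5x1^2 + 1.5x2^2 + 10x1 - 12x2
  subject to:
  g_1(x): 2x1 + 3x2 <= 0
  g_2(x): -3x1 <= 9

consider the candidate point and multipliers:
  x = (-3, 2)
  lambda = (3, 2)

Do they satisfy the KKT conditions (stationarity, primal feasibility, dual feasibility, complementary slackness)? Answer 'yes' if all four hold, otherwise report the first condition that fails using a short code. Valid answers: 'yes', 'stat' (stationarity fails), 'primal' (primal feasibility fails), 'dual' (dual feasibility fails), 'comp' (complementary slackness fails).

Gradient of f: grad f(x) = Q x + c = (1, -6)
Constraint values g_i(x) = a_i^T x - b_i:
  g_1((-3, 2)) = 0
  g_2((-3, 2)) = 0
Stationarity residual: grad f(x) + sum_i lambda_i a_i = (1, 3)
  -> stationarity FAILS
Primal feasibility (all g_i <= 0): OK
Dual feasibility (all lambda_i >= 0): OK
Complementary slackness (lambda_i * g_i(x) = 0 for all i): OK

Verdict: the first failing condition is stationarity -> stat.

stat


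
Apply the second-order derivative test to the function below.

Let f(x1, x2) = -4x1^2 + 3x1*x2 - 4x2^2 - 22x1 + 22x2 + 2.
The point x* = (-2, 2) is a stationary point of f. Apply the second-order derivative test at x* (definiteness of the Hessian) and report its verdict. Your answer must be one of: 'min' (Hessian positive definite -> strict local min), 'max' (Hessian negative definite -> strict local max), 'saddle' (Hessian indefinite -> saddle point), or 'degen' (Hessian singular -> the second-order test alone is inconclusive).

Compute the Hessian H = grad^2 f:
  H = [[-8, 3], [3, -8]]
Verify stationarity: grad f(x*) = H x* + g = (0, 0).
Eigenvalues of H: -11, -5.
Both eigenvalues < 0, so H is negative definite -> x* is a strict local max.

max


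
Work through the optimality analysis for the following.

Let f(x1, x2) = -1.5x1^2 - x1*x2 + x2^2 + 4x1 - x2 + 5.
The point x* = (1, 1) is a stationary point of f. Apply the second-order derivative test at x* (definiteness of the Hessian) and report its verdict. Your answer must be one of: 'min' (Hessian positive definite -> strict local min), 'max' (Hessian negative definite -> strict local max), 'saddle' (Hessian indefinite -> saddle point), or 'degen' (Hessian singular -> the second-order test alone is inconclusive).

Compute the Hessian H = grad^2 f:
  H = [[-3, -1], [-1, 2]]
Verify stationarity: grad f(x*) = H x* + g = (0, 0).
Eigenvalues of H: -3.1926, 2.1926.
Eigenvalues have mixed signs, so H is indefinite -> x* is a saddle point.

saddle


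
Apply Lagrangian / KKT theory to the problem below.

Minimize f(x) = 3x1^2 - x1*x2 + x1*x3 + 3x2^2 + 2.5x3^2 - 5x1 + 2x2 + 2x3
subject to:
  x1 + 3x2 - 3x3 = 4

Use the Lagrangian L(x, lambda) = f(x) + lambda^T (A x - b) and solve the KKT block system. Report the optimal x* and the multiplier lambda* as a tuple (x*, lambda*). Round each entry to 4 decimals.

Form the Lagrangian:
  L(x, lambda) = (1/2) x^T Q x + c^T x + lambda^T (A x - b)
Stationarity (grad_x L = 0): Q x + c + A^T lambda = 0.
Primal feasibility: A x = b.

This gives the KKT block system:
  [ Q   A^T ] [ x     ]   [-c ]
  [ A    0  ] [ lambda ] = [ b ]

Solving the linear system:
  x*      = (1.0739, 0.0797, -0.8957)
  lambda* = (-0.4681)
  f(x*)   = -2.5645

x* = (1.0739, 0.0797, -0.8957), lambda* = (-0.4681)


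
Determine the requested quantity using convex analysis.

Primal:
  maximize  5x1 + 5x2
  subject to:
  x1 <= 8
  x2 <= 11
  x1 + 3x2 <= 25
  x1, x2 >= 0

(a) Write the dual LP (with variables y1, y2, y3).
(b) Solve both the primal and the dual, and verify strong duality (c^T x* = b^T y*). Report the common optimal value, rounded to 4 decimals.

The standard primal-dual pair for 'max c^T x s.t. A x <= b, x >= 0' is:
  Dual:  min b^T y  s.t.  A^T y >= c,  y >= 0.

So the dual LP is:
  minimize  8y1 + 11y2 + 25y3
  subject to:
    y1 + y3 >= 5
    y2 + 3y3 >= 5
    y1, y2, y3 >= 0

Solving the primal: x* = (8, 5.6667).
  primal value c^T x* = 68.3333.
Solving the dual: y* = (3.3333, 0, 1.6667).
  dual value b^T y* = 68.3333.
Strong duality: c^T x* = b^T y*. Confirmed.

68.3333


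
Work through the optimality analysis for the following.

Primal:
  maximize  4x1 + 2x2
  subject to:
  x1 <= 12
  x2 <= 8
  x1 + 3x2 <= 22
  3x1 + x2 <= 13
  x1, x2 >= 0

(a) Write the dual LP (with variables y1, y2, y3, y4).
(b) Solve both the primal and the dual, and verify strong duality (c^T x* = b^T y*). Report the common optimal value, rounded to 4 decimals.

The standard primal-dual pair for 'max c^T x s.t. A x <= b, x >= 0' is:
  Dual:  min b^T y  s.t.  A^T y >= c,  y >= 0.

So the dual LP is:
  minimize  12y1 + 8y2 + 22y3 + 13y4
  subject to:
    y1 + y3 + 3y4 >= 4
    y2 + 3y3 + y4 >= 2
    y1, y2, y3, y4 >= 0

Solving the primal: x* = (2.125, 6.625).
  primal value c^T x* = 21.75.
Solving the dual: y* = (0, 0, 0.25, 1.25).
  dual value b^T y* = 21.75.
Strong duality: c^T x* = b^T y*. Confirmed.

21.75


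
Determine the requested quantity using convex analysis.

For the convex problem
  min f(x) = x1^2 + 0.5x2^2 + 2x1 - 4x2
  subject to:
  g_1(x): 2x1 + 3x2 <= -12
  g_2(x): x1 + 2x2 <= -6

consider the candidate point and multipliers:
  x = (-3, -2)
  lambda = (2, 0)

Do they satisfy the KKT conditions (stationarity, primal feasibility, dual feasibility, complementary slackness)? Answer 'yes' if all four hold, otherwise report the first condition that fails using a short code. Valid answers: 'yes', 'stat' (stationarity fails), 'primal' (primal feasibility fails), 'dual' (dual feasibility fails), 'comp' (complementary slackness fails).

Gradient of f: grad f(x) = Q x + c = (-4, -6)
Constraint values g_i(x) = a_i^T x - b_i:
  g_1((-3, -2)) = 0
  g_2((-3, -2)) = -1
Stationarity residual: grad f(x) + sum_i lambda_i a_i = (0, 0)
  -> stationarity OK
Primal feasibility (all g_i <= 0): OK
Dual feasibility (all lambda_i >= 0): OK
Complementary slackness (lambda_i * g_i(x) = 0 for all i): OK

Verdict: yes, KKT holds.

yes


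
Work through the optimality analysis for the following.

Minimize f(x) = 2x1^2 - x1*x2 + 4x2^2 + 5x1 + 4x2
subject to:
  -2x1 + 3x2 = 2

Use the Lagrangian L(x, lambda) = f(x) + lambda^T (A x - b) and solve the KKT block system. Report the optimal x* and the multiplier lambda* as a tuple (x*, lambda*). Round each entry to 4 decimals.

Form the Lagrangian:
  L(x, lambda) = (1/2) x^T Q x + c^T x + lambda^T (A x - b)
Stationarity (grad_x L = 0): Q x + c + A^T lambda = 0.
Primal feasibility: A x = b.

This gives the KKT block system:
  [ Q   A^T ] [ x     ]   [-c ]
  [ A    0  ] [ lambda ] = [ b ]

Solving the linear system:
  x*      = (-1.6964, -0.4643)
  lambda* = (-0.6607)
  f(x*)   = -4.5089

x* = (-1.6964, -0.4643), lambda* = (-0.6607)


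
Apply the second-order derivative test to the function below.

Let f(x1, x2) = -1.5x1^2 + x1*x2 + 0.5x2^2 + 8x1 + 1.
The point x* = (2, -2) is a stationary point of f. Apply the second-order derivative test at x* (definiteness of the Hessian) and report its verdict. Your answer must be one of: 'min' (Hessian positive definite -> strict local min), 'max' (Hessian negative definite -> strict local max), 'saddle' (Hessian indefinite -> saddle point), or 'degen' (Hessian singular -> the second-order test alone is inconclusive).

Compute the Hessian H = grad^2 f:
  H = [[-3, 1], [1, 1]]
Verify stationarity: grad f(x*) = H x* + g = (0, 0).
Eigenvalues of H: -3.2361, 1.2361.
Eigenvalues have mixed signs, so H is indefinite -> x* is a saddle point.

saddle


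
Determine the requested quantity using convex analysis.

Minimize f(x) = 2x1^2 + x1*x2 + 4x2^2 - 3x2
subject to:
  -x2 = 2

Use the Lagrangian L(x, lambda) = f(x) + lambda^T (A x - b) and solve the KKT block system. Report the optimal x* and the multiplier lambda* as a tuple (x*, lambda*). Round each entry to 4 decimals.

Form the Lagrangian:
  L(x, lambda) = (1/2) x^T Q x + c^T x + lambda^T (A x - b)
Stationarity (grad_x L = 0): Q x + c + A^T lambda = 0.
Primal feasibility: A x = b.

This gives the KKT block system:
  [ Q   A^T ] [ x     ]   [-c ]
  [ A    0  ] [ lambda ] = [ b ]

Solving the linear system:
  x*      = (0.5, -2)
  lambda* = (-18.5)
  f(x*)   = 21.5

x* = (0.5, -2), lambda* = (-18.5)
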